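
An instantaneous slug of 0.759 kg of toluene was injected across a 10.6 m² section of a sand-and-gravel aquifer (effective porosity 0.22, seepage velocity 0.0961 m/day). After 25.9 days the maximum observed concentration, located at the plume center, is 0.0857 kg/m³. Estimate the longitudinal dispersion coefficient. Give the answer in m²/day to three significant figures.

At the plume center C_max = M/(n_e·A·√(4πDt)), so D = M²/(4πt·(n_e·A·C_max)²).
n_e·A·C_max = 0.22 × 10.6 × 0.0857 = 0.1999 kg/m.
D = 0.759²/(4π × 25.9 × 0.1999²) = 0.0443 m²/day.

0.0443 m²/day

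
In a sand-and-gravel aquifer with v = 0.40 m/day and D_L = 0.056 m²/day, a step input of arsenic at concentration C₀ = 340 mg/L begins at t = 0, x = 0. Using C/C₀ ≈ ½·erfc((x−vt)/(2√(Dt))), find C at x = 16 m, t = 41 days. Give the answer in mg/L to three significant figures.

195 mg/L

For a continuous step input, C/C₀ ≈ ½·erfc((x−vt)/(2√(Dt))).
vt = 0.40 × 41 = 16.4 m and 2√(Dt) = 2√(0.056 × 41) = 3.031 m.
Argument (x−vt)/(2√(Dt)) = (16 − 16.4)/3.031 = -0.1320; ½·erfc(-0.1320) = 0.5740.
C = 340 × 0.5740 = 195 mg/L.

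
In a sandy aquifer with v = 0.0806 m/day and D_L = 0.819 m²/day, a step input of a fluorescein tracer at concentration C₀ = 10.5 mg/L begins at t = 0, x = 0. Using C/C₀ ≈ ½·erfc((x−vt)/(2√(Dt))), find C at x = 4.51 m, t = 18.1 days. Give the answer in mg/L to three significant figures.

3.02 mg/L

For a continuous step input, C/C₀ ≈ ½·erfc((x−vt)/(2√(Dt))).
vt = 0.0806 × 18.1 = 1.45886 m and 2√(Dt) = 2√(0.819 × 18.1) = 7.700 m.
Argument (x−vt)/(2√(Dt)) = (4.51 − 1.45886)/7.700 = 0.3963; ½·erfc(0.3963) = 0.2876.
C = 10.5 × 0.2876 = 3.02 mg/L.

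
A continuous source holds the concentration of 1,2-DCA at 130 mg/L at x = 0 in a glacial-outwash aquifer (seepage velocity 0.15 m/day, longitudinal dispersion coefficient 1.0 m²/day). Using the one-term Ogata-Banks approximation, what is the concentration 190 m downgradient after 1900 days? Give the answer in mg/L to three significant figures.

For a continuous step input, C/C₀ ≈ ½·erfc((x−vt)/(2√(Dt))).
vt = 0.15 × 1900 = 285 m and 2√(Dt) = 2√(1.0 × 1900) = 87.18 m.
Argument (x−vt)/(2√(Dt)) = (190 − 285)/87.18 = -1.090; ½·erfc(-1.090) = 0.9384.
C = 130 × 0.9384 = 122 mg/L.

122 mg/L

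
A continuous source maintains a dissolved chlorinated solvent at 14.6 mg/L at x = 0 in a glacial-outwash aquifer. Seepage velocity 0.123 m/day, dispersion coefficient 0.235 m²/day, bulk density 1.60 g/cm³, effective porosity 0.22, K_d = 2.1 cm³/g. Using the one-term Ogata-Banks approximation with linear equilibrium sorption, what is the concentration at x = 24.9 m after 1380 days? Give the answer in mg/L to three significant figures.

Retardation factor R = 1 + ρ_b·K_d/n = 1 + 1.60 × 2.1/0.22 = 16.27.
Sorption retards both mechanisms: v_R = v/R = 0.007560 m/day, D_R = D/R = 0.01444 m²/day.
v_R·t = 0.007560 × 1380 = 10.4328 m; 2√(D_R t) = 8.928 m; argument = (24.9 − 10.4328)/8.928 = 1.620.
C = C₀ × ½·erfc(1.620) = 14.6 × 0.01098 = 0.160 mg/L.

0.160 mg/L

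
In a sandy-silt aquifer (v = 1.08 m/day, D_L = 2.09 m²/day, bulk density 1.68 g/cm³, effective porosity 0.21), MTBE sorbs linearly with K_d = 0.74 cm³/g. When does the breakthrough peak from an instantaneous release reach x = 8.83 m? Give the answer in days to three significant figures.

Retardation factor R = 1 + ρ_b·K_d/n = 1 + 1.68 × 0.74/0.21 = 6.920.
Sorption retards both mechanisms: v_R = v/R = 0.1561 m/day, D_R = D/R = 0.3020 m²/day.
Peak time from v_R²t² + 2D_R t − x² = 0: t = (√(D_R² + v_R²x²) − D_R)/v_R².
√(D_R² + v_R²x²) = √(0.3020² + 0.1561² × 8.83²) = 1.411; v_R² = 0.02437.
t = (1.411 − 0.3020)/0.02437 = 45.5 days.

45.5 days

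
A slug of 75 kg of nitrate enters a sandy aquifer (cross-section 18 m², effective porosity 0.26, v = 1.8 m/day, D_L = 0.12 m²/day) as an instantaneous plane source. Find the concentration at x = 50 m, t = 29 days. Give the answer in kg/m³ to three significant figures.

For an instantaneous plane source, C(x,t) = M/(n_e·A·√(4πDt)) · exp(−(x−vt)²/(4Dt)), with n_e·A the pore (flow) area.
Plume center vt = 1.8 × 29 = 52.2 m, so the well at 50 m is 2.2 m upgradient of the peak.
√(4πDt) = 6.613 m, giving peak height M/(n_e·A·√(4πDt)) = 75/(0.26 × 18 × 6.613) = 2.423 kg/m³.
(x−vt)²/(4Dt) = (-2.2)²/(4 × 0.12 × 29) = 0.3477; exp(−0.3477) = 0.7063.
C = 2.423 × 0.7063 = 1.71 kg/m³.

1.71 kg/m³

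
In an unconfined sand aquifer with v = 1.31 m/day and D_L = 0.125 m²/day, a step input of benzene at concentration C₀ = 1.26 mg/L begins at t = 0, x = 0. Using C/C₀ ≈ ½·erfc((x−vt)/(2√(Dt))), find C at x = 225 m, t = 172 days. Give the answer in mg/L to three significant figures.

0.655 mg/L

For a continuous step input, C/C₀ ≈ ½·erfc((x−vt)/(2√(Dt))).
vt = 1.31 × 172 = 225.32 m and 2√(Dt) = 2√(0.125 × 172) = 9.274 m.
Argument (x−vt)/(2√(Dt)) = (225 − 225.32)/9.274 = -0.03451; ½·erfc(-0.03451) = 0.5195.
C = 1.26 × 0.5195 = 0.655 mg/L.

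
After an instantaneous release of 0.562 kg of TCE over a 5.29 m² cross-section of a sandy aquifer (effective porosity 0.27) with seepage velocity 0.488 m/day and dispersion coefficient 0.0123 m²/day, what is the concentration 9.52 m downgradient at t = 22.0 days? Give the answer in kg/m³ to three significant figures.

For an instantaneous plane source, C(x,t) = M/(n_e·A·√(4πDt)) · exp(−(x−vt)²/(4Dt)), with n_e·A the pore (flow) area.
Plume center vt = 0.488 × 22.0 = 10.736 m, so the well at 9.52 m is 1.216 m upgradient of the peak.
√(4πDt) = 1.844 m, giving peak height M/(n_e·A·√(4πDt)) = 0.562/(0.27 × 5.29 × 1.844) = 0.2134 kg/m³.
(x−vt)²/(4Dt) = (-1.216)²/(4 × 0.0123 × 22.0) = 1.366; exp(−1.366) = 0.2551.
C = 0.2134 × 0.2551 = 0.0544 kg/m³.

0.0544 kg/m³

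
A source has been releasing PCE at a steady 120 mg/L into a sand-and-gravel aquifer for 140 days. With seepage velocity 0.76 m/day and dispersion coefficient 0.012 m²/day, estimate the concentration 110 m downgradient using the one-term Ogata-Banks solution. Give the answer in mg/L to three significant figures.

2.97 mg/L

For a continuous step input, C/C₀ ≈ ½·erfc((x−vt)/(2√(Dt))).
vt = 0.76 × 140 = 106.4 m and 2√(Dt) = 2√(0.012 × 140) = 2.592 m.
Argument (x−vt)/(2√(Dt)) = (110 − 106.4)/2.592 = 1.389; ½·erfc(1.389) = 0.02475.
C = 120 × 0.02475 = 2.97 mg/L.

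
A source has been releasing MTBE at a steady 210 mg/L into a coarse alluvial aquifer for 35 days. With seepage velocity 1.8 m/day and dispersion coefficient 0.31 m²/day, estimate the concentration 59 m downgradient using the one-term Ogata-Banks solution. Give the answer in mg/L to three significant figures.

169 mg/L

For a continuous step input, C/C₀ ≈ ½·erfc((x−vt)/(2√(Dt))).
vt = 1.8 × 35 = 63 m and 2√(Dt) = 2√(0.31 × 35) = 6.588 m.
Argument (x−vt)/(2√(Dt)) = (59 − 63)/6.588 = -0.6072; ½·erfc(-0.6072) = 0.8047.
C = 210 × 0.8047 = 169 mg/L.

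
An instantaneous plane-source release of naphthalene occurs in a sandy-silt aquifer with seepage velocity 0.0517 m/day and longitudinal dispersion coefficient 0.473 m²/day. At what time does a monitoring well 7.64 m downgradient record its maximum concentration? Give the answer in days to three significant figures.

53.6 days

For the 1D instantaneous-source solution, setting ∂C/∂t = 0 at fixed x gives v²t² + 2Dt − x² = 0, so t = (√(D² + v²x²) − D)/v².
√(D² + v²x²) = √(0.473² + 0.0517² × 7.64²) = 0.6162; v² = 0.00267289.
t = (0.6162 − 0.473)/0.00267289 = 53.6 days (vs. the pure-advection estimate x/v = 148 d).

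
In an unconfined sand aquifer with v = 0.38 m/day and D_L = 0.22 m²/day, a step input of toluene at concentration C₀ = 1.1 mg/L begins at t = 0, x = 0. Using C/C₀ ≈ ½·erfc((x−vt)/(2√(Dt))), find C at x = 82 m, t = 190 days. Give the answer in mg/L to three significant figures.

0.156 mg/L

For a continuous step input, C/C₀ ≈ ½·erfc((x−vt)/(2√(Dt))).
vt = 0.38 × 190 = 72.2 m and 2√(Dt) = 2√(0.22 × 190) = 12.93 m.
Argument (x−vt)/(2√(Dt)) = (82 − 72.2)/12.93 = 0.7579; ½·erfc(0.7579) = 0.1419.
C = 1.1 × 0.1419 = 0.156 mg/L.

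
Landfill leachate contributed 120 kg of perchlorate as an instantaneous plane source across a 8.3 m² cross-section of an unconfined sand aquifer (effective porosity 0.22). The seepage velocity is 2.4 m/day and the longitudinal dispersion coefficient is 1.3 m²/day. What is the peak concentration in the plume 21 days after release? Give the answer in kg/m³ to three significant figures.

3.55 kg/m³

The peak of an instantaneous 1D plume sits at x = vt; there the Gaussian factor is 1 and C_max = M/(n_e·A·√(4πDt)), where n_e·A is the pore area the mass is dissolved in.
√(4πDt) = √(4π × 1.3 × 21) = 18.52 m, so C_max = 120/(0.22 × 8.3 × 18.52) = 3.55 kg/m³.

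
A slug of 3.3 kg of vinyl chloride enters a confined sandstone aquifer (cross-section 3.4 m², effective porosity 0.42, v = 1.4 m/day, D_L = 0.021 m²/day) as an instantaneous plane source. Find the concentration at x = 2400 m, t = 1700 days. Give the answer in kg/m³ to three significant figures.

For an instantaneous plane source, C(x,t) = M/(n_e·A·√(4πDt)) · exp(−(x−vt)²/(4Dt)), with n_e·A the pore (flow) area.
Plume center vt = 1.4 × 1700 = 2380 m, so the well at 2400 m is 20 m downgradient of the peak.
√(4πDt) = 21.18 m, giving peak height M/(n_e·A·√(4πDt)) = 3.3/(0.42 × 3.4 × 21.18) = 0.1091 kg/m³.
(x−vt)²/(4Dt) = (20)²/(4 × 0.021 × 1700) = 2.801; exp(−2.801) = 0.06075.
C = 0.1091 × 0.06075 = 0.00663 kg/m³.

0.00663 kg/m³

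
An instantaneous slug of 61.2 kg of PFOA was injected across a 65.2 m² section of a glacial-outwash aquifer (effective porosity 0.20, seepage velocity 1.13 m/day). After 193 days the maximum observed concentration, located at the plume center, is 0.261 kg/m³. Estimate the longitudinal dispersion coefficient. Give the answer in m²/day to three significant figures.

At the plume center C_max = M/(n_e·A·√(4πDt)), so D = M²/(4πt·(n_e·A·C_max)²).
n_e·A·C_max = 0.20 × 65.2 × 0.261 = 3.403 kg/m.
D = 61.2²/(4π × 193 × 3.403²) = 0.133 m²/day.

0.133 m²/day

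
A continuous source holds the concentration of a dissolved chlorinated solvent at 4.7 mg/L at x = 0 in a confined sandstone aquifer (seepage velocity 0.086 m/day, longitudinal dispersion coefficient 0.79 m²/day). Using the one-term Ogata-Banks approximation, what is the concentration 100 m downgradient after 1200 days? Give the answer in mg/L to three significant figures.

2.49 mg/L

For a continuous step input, C/C₀ ≈ ½·erfc((x−vt)/(2√(Dt))).
vt = 0.086 × 1200 = 103.2 m and 2√(Dt) = 2√(0.79 × 1200) = 61.58 m.
Argument (x−vt)/(2√(Dt)) = (100 − 103.2)/61.58 = -0.05196; ½·erfc(-0.05196) = 0.5293.
C = 4.7 × 0.5293 = 2.49 mg/L.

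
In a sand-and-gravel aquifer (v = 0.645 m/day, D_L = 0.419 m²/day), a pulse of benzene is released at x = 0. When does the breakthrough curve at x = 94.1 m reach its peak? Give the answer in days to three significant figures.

145 days

For the 1D instantaneous-source solution, setting ∂C/∂t = 0 at fixed x gives v²t² + 2Dt − x² = 0, so t = (√(D² + v²x²) − D)/v².
√(D² + v²x²) = √(0.419² + 0.645² × 94.1²) = 60.70; v² = 0.416025.
t = (60.70 − 0.419)/0.416025 = 145 days (vs. the pure-advection estimate x/v = 146 d).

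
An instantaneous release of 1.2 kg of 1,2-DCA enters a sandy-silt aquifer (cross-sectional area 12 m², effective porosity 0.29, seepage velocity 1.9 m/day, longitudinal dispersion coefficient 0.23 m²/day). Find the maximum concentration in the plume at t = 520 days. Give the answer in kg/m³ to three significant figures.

0.00889 kg/m³

The peak of an instantaneous 1D plume sits at x = vt; there the Gaussian factor is 1 and C_max = M/(n_e·A·√(4πDt)), where n_e·A is the pore area the mass is dissolved in.
√(4πDt) = √(4π × 0.23 × 520) = 38.77 m, so C_max = 1.2/(0.29 × 12 × 38.77) = 0.00889 kg/m³.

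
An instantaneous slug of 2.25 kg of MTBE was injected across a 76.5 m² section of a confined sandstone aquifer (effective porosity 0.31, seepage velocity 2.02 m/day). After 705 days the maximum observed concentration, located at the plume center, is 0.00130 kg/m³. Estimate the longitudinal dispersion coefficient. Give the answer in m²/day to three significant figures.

0.601 m²/day

At the plume center C_max = M/(n_e·A·√(4πDt)), so D = M²/(4πt·(n_e·A·C_max)²).
n_e·A·C_max = 0.31 × 76.5 × 0.00130 = 0.03083 kg/m.
D = 2.25²/(4π × 705 × 0.03083²) = 0.601 m²/day.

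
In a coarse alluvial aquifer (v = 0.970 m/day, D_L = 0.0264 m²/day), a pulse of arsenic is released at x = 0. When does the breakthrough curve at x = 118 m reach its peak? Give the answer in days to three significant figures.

122 days

For the 1D instantaneous-source solution, setting ∂C/∂t = 0 at fixed x gives v²t² + 2Dt − x² = 0, so t = (√(D² + v²x²) − D)/v².
√(D² + v²x²) = √(0.0264² + 0.970² × 118²) = 114.5; v² = 0.9409.
t = (114.5 − 0.0264)/0.9409 = 122 days (vs. the pure-advection estimate x/v = 122 d).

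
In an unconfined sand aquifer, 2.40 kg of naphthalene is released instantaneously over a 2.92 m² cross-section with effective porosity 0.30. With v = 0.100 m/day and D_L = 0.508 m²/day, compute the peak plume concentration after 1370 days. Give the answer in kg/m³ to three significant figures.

The peak of an instantaneous 1D plume sits at x = vt; there the Gaussian factor is 1 and C_max = M/(n_e·A·√(4πDt)), where n_e·A is the pore area the mass is dissolved in.
√(4πDt) = √(4π × 0.508 × 1370) = 93.52 m, so C_max = 2.40/(0.30 × 2.92 × 93.52) = 0.0293 kg/m³.

0.0293 kg/m³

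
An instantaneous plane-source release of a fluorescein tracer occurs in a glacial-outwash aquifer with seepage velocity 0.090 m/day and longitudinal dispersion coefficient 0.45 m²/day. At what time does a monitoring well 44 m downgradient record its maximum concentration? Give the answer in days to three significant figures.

For the 1D instantaneous-source solution, setting ∂C/∂t = 0 at fixed x gives v²t² + 2Dt − x² = 0, so t = (√(D² + v²x²) − D)/v².
√(D² + v²x²) = √(0.45² + 0.090² × 44²) = 3.985; v² = 0.0081.
t = (3.985 − 0.45)/0.0081 = 436 days (vs. the pure-advection estimate x/v = 489 d).

436 days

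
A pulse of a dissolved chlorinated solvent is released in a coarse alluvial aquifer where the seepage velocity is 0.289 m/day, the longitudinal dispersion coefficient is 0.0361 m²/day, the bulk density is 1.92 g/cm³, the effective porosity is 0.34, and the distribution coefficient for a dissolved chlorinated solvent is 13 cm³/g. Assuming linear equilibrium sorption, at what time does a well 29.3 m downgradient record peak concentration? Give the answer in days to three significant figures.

Retardation factor R = 1 + ρ_b·K_d/n = 1 + 1.92 × 13/0.34 = 74.41.
Sorption retards both mechanisms: v_R = v/R = 0.003884 m/day, D_R = D/R = 0.0004851 m²/day.
Peak time from v_R²t² + 2D_R t − x² = 0: t = (√(D_R² + v_R²x²) − D_R)/v_R².
√(D_R² + v_R²x²) = √(0.0004851² + 0.003884² × 29.3²) = 0.1138; v_R² = 1.509e-05.
t = (0.1138 − 0.0004851)/1.509e-05 = 7510 days.

7510 days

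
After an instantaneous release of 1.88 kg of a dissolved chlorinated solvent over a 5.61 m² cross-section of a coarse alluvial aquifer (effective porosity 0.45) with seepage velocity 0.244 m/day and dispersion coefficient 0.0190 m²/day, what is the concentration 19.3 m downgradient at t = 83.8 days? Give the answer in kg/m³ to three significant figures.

For an instantaneous plane source, C(x,t) = M/(n_e·A·√(4πDt)) · exp(−(x−vt)²/(4Dt)), with n_e·A the pore (flow) area.
Plume center vt = 0.244 × 83.8 = 20.4472 m, so the well at 19.3 m is 1.1472 m upgradient of the peak.
√(4πDt) = 4.473 m, giving peak height M/(n_e·A·√(4πDt)) = 1.88/(0.45 × 5.61 × 4.473) = 0.1665 kg/m³.
(x−vt)²/(4Dt) = (-1.1472)²/(4 × 0.0190 × 83.8) = 0.2066; exp(−0.2066) = 0.8133.
C = 0.1665 × 0.8133 = 0.135 kg/m³.

0.135 kg/m³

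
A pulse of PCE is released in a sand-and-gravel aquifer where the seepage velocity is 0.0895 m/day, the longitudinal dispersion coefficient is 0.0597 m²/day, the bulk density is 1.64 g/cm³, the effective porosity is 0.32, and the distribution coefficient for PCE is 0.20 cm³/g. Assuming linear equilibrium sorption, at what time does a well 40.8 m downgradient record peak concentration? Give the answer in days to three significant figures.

Retardation factor R = 1 + ρ_b·K_d/n = 1 + 1.64 × 0.20/0.32 = 2.025.
Sorption retards both mechanisms: v_R = v/R = 0.04420 m/day, D_R = D/R = 0.02948 m²/day.
Peak time from v_R²t² + 2D_R t − x² = 0: t = (√(D_R² + v_R²x²) − D_R)/v_R².
√(D_R² + v_R²x²) = √(0.02948² + 0.04420² × 40.8²) = 1.804; v_R² = 0.001954.
t = (1.804 − 0.02948)/0.001954 = 908 days.

908 days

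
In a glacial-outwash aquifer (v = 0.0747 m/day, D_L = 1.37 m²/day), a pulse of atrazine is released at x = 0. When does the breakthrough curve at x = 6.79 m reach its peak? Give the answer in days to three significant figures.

16.3 days

For the 1D instantaneous-source solution, setting ∂C/∂t = 0 at fixed x gives v²t² + 2Dt − x² = 0, so t = (√(D² + v²x²) − D)/v².
√(D² + v²x²) = √(1.37² + 0.0747² × 6.79²) = 1.461; v² = 0.00558009.
t = (1.461 − 1.37)/0.00558009 = 16.3 days (vs. the pure-advection estimate x/v = 90.9 d).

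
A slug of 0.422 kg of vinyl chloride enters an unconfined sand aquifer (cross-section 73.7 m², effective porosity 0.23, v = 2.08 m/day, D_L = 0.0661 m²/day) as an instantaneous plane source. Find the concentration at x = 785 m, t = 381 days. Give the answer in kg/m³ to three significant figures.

0.000803 kg/m³

For an instantaneous plane source, C(x,t) = M/(n_e·A·√(4πDt)) · exp(−(x−vt)²/(4Dt)), with n_e·A the pore (flow) area.
Plume center vt = 2.08 × 381 = 792.48 m, so the well at 785 m is 7.48 m upgradient of the peak.
√(4πDt) = 17.79 m, giving peak height M/(n_e·A·√(4πDt)) = 0.422/(0.23 × 73.7 × 17.79) = 0.001399 kg/m³.
(x−vt)²/(4Dt) = (-7.48)²/(4 × 0.0661 × 381) = 0.5554; exp(−0.5554) = 0.5738.
C = 0.001399 × 0.5738 = 0.000803 kg/m³.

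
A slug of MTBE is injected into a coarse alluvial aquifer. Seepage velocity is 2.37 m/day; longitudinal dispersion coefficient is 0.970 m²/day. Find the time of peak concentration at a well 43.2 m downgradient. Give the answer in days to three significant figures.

18.1 days

For the 1D instantaneous-source solution, setting ∂C/∂t = 0 at fixed x gives v²t² + 2Dt − x² = 0, so t = (√(D² + v²x²) − D)/v².
√(D² + v²x²) = √(0.970² + 2.37² × 43.2²) = 102.4; v² = 5.6169.
t = (102.4 − 0.970)/5.6169 = 18.1 days (vs. the pure-advection estimate x/v = 18.2 d).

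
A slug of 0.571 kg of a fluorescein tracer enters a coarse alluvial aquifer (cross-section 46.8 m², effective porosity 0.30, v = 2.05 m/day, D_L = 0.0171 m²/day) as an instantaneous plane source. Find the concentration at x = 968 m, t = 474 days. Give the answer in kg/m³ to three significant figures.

For an instantaneous plane source, C(x,t) = M/(n_e·A·√(4πDt)) · exp(−(x−vt)²/(4Dt)), with n_e·A the pore (flow) area.
Plume center vt = 2.05 × 474 = 971.7 m, so the well at 968 m is 3.7 m upgradient of the peak.
√(4πDt) = 10.09 m, giving peak height M/(n_e·A·√(4πDt)) = 0.571/(0.30 × 46.8 × 10.09) = 0.004031 kg/m³.
(x−vt)²/(4Dt) = (-3.7)²/(4 × 0.0171 × 474) = 0.4222; exp(−0.4222) = 0.6556.
C = 0.004031 × 0.6556 = 0.00264 kg/m³.

0.00264 kg/m³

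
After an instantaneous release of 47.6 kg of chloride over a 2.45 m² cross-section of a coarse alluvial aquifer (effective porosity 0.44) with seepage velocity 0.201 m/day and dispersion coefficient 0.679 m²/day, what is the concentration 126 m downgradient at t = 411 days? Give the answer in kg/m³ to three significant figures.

For an instantaneous plane source, C(x,t) = M/(n_e·A·√(4πDt)) · exp(−(x−vt)²/(4Dt)), with n_e·A the pore (flow) area.
Plume center vt = 0.201 × 411 = 82.611 m, so the well at 126 m is 43.389 m downgradient of the peak.
√(4πDt) = 59.22 m, giving peak height M/(n_e·A·√(4πDt)) = 47.6/(0.44 × 2.45 × 59.22) = 0.7456 kg/m³.
(x−vt)²/(4Dt) = (43.389)²/(4 × 0.679 × 411) = 1.687; exp(−1.687) = 0.1851.
C = 0.7456 × 0.1851 = 0.138 kg/m³.

0.138 kg/m³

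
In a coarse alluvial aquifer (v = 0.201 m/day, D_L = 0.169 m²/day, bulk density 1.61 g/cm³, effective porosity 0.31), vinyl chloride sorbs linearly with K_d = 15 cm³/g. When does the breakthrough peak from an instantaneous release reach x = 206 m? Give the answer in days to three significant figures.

Retardation factor R = 1 + ρ_b·K_d/n = 1 + 1.61 × 15/0.31 = 78.90.
Sorption retards both mechanisms: v_R = v/R = 0.002548 m/day, D_R = D/R = 0.002142 m²/day.
Peak time from v_R²t² + 2D_R t − x² = 0: t = (√(D_R² + v_R²x²) − D_R)/v_R².
√(D_R² + v_R²x²) = √(0.002142² + 0.002548² × 206²) = 0.5249; v_R² = 6.492e-06.
t = (0.5249 − 0.002142)/6.492e-06 = 80500 days.

80500 days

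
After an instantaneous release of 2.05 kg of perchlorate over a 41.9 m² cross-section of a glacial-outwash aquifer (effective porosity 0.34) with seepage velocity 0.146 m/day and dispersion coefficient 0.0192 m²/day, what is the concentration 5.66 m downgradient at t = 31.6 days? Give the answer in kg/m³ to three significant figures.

For an instantaneous plane source, C(x,t) = M/(n_e·A·√(4πDt)) · exp(−(x−vt)²/(4Dt)), with n_e·A the pore (flow) area.
Plume center vt = 0.146 × 31.6 = 4.6136 m, so the well at 5.66 m is 1.0464 m downgradient of the peak.
√(4πDt) = 2.761 m, giving peak height M/(n_e·A·√(4πDt)) = 2.05/(0.34 × 41.9 × 2.761) = 0.05212 kg/m³.
(x−vt)²/(4Dt) = (1.0464)²/(4 × 0.0192 × 31.6) = 0.4512; exp(−0.4512) = 0.6369.
C = 0.05212 × 0.6369 = 0.0332 kg/m³.

0.0332 kg/m³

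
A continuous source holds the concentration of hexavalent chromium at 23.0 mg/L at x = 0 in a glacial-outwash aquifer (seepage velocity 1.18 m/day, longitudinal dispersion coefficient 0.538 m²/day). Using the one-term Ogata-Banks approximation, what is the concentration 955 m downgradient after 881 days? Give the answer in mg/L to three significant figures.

22.9 mg/L

For a continuous step input, C/C₀ ≈ ½·erfc((x−vt)/(2√(Dt))).
vt = 1.18 × 881 = 1039.58 m and 2√(Dt) = 2√(0.538 × 881) = 43.54 m.
Argument (x−vt)/(2√(Dt)) = (955 − 1039.58)/43.54 = -1.943; ½·erfc(-1.943) = 0.9970.
C = 23.0 × 0.9970 = 22.9 mg/L.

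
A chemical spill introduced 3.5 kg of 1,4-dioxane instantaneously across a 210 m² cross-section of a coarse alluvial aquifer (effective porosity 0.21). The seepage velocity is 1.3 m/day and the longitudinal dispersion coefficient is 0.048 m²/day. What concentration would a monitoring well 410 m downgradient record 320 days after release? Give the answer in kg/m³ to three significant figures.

0.00318 kg/m³

For an instantaneous plane source, C(x,t) = M/(n_e·A·√(4πDt)) · exp(−(x−vt)²/(4Dt)), with n_e·A the pore (flow) area.
Plume center vt = 1.3 × 320 = 416 m, so the well at 410 m is 6 m upgradient of the peak.
√(4πDt) = 13.89 m, giving peak height M/(n_e·A·√(4πDt)) = 3.5/(0.21 × 210 × 13.89) = 0.005714 kg/m³.
(x−vt)²/(4Dt) = (-6)²/(4 × 0.048 × 320) = 0.5859; exp(−0.5859) = 0.5566.
C = 0.005714 × 0.5566 = 0.00318 kg/m³.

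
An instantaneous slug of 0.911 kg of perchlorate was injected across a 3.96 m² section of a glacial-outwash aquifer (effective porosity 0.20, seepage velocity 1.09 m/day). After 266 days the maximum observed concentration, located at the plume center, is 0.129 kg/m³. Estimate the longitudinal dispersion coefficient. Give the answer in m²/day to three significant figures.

At the plume center C_max = M/(n_e·A·√(4πDt)), so D = M²/(4πt·(n_e·A·C_max)²).
n_e·A·C_max = 0.20 × 3.96 × 0.129 = 0.1022 kg/m.
D = 0.911²/(4π × 266 × 0.1022²) = 0.0238 m²/day.

0.0238 m²/day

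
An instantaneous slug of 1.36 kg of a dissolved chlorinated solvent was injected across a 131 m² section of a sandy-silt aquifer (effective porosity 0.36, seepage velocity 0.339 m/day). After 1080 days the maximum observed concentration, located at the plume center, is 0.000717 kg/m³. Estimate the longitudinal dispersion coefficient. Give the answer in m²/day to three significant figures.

0.119 m²/day

At the plume center C_max = M/(n_e·A·√(4πDt)), so D = M²/(4πt·(n_e·A·C_max)²).
n_e·A·C_max = 0.36 × 131 × 0.000717 = 0.03381 kg/m.
D = 1.36²/(4π × 1080 × 0.03381²) = 0.119 m²/day.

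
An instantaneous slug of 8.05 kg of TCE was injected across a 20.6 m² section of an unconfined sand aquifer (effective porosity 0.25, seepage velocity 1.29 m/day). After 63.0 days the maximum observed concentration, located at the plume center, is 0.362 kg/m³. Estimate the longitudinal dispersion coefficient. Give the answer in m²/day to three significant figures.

0.0236 m²/day

At the plume center C_max = M/(n_e·A·√(4πDt)), so D = M²/(4πt·(n_e·A·C_max)²).
n_e·A·C_max = 0.25 × 20.6 × 0.362 = 1.864 kg/m.
D = 8.05²/(4π × 63.0 × 1.864²) = 0.0236 m²/day.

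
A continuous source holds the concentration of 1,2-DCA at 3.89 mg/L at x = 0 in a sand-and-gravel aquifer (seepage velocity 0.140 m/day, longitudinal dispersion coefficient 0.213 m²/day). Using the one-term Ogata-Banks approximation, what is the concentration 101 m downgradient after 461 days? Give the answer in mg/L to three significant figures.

0.0180 mg/L

For a continuous step input, C/C₀ ≈ ½·erfc((x−vt)/(2√(Dt))).
vt = 0.140 × 461 = 64.54 m and 2√(Dt) = 2√(0.213 × 461) = 19.82 m.
Argument (x−vt)/(2√(Dt)) = (101 − 64.54)/19.82 = 1.840; ½·erfc(1.840) = 0.004632.
C = 3.89 × 0.004632 = 0.0180 mg/L.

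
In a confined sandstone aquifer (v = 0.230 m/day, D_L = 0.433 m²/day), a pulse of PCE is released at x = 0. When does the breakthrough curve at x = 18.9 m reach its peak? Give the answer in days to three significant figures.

74.4 days

For the 1D instantaneous-source solution, setting ∂C/∂t = 0 at fixed x gives v²t² + 2Dt − x² = 0, so t = (√(D² + v²x²) − D)/v².
√(D² + v²x²) = √(0.433² + 0.230² × 18.9²) = 4.369; v² = 0.0529.
t = (4.369 − 0.433)/0.0529 = 74.4 days (vs. the pure-advection estimate x/v = 82.2 d).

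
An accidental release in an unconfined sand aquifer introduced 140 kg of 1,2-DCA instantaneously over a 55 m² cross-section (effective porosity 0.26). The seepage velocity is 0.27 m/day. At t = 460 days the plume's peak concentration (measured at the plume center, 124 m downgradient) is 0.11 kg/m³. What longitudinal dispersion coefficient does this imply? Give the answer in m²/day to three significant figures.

1.37 m²/day

At the plume center C_max = M/(n_e·A·√(4πDt)), so D = M²/(4πt·(n_e·A·C_max)²).
n_e·A·C_max = 0.26 × 55 × 0.11 = 1.573 kg/m.
D = 140²/(4π × 460 × 1.573²) = 1.37 m²/day.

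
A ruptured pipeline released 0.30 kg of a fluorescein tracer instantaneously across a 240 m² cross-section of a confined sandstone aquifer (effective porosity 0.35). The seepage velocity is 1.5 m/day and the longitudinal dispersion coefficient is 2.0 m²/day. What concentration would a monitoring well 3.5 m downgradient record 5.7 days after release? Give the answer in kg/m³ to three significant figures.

For an instantaneous plane source, C(x,t) = M/(n_e·A·√(4πDt)) · exp(−(x−vt)²/(4Dt)), with n_e·A the pore (flow) area.
Plume center vt = 1.5 × 5.7 = 8.55 m, so the well at 3.5 m is 5.05 m upgradient of the peak.
√(4πDt) = 11.97 m, giving peak height M/(n_e·A·√(4πDt)) = 0.30/(0.35 × 240 × 11.97) = 0.0002984 kg/m³.
(x−vt)²/(4Dt) = (-5.05)²/(4 × 2.0 × 5.7) = 0.5593; exp(−0.5593) = 0.5716.
C = 0.0002984 × 0.5716 = 0.000171 kg/m³.

0.000171 kg/m³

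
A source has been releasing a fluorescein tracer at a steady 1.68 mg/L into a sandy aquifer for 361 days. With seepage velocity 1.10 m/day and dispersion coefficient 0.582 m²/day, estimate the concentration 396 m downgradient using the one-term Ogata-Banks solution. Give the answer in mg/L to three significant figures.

For a continuous step input, C/C₀ ≈ ½·erfc((x−vt)/(2√(Dt))).
vt = 1.10 × 361 = 397.1 m and 2√(Dt) = 2√(0.582 × 361) = 28.99 m.
Argument (x−vt)/(2√(Dt)) = (396 − 397.1)/28.99 = -0.03794; ½·erfc(-0.03794) = 0.5214.
C = 1.68 × 0.5214 = 0.876 mg/L.

0.876 mg/L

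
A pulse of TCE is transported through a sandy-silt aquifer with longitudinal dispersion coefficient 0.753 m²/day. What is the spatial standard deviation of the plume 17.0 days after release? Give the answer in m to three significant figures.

Dispersive spreading gives a Gaussian with σ² = 2Dt; advection only shifts the center.
σ = √(2 × 0.753 × 17.0) = 5.06 m.

5.06 m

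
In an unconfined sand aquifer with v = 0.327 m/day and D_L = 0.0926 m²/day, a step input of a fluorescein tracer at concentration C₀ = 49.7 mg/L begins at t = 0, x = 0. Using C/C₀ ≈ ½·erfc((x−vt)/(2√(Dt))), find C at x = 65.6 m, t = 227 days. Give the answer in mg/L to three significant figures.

For a continuous step input, C/C₀ ≈ ½·erfc((x−vt)/(2√(Dt))).
vt = 0.327 × 227 = 74.229 m and 2√(Dt) = 2√(0.0926 × 227) = 9.170 m.
Argument (x−vt)/(2√(Dt)) = (65.6 − 74.229)/9.170 = -0.9410; ½·erfc(-0.9410) = 0.9084.
C = 49.7 × 0.9084 = 45.1 mg/L.

45.1 mg/L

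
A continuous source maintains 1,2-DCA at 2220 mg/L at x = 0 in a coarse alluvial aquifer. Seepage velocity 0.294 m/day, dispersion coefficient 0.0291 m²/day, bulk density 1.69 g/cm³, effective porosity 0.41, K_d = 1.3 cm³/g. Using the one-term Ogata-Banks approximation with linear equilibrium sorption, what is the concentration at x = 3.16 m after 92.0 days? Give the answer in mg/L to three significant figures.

Retardation factor R = 1 + ρ_b·K_d/n = 1 + 1.69 × 1.3/0.41 = 6.359.
Sorption retards both mechanisms: v_R = v/R = 0.04623 m/day, D_R = D/R = 0.004576 m²/day.
v_R·t = 0.04623 × 92.0 = 4.25316 m; 2√(D_R t) = 1.298 m; argument = (3.16 − 4.25316)/1.298 = -0.8422.
C = C₀ × ½·erfc(-0.8422) = 2220 × 0.8832 = 1960 mg/L.

1960 mg/L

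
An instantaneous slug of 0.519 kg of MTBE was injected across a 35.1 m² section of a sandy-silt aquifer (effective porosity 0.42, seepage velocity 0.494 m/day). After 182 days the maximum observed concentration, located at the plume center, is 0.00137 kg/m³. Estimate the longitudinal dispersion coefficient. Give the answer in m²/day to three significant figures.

0.289 m²/day

At the plume center C_max = M/(n_e·A·√(4πDt)), so D = M²/(4πt·(n_e·A·C_max)²).
n_e·A·C_max = 0.42 × 35.1 × 0.00137 = 0.02020 kg/m.
D = 0.519²/(4π × 182 × 0.02020²) = 0.289 m²/day.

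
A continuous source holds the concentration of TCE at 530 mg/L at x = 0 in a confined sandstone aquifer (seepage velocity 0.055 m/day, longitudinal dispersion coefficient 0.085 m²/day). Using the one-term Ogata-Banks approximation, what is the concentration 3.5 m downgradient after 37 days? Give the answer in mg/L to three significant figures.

For a continuous step input, C/C₀ ≈ ½·erfc((x−vt)/(2√(Dt))).
vt = 0.055 × 37 = 2.035 m and 2√(Dt) = 2√(0.085 × 37) = 3.547 m.
Argument (x−vt)/(2√(Dt)) = (3.5 − 2.035)/3.547 = 0.4130; ½·erfc(0.4130) = 0.2796.
C = 530 × 0.2796 = 148 mg/L.

148 mg/L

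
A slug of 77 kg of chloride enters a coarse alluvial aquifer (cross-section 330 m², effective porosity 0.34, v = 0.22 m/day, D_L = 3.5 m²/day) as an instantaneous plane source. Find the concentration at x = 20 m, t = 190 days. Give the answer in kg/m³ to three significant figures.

0.00628 kg/m³

For an instantaneous plane source, C(x,t) = M/(n_e·A·√(4πDt)) · exp(−(x−vt)²/(4Dt)), with n_e·A the pore (flow) area.
Plume center vt = 0.22 × 190 = 41.8 m, so the well at 20 m is 21.8 m upgradient of the peak.
√(4πDt) = 91.41 m, giving peak height M/(n_e·A·√(4πDt)) = 77/(0.34 × 330 × 91.41) = 0.007508 kg/m³.
(x−vt)²/(4Dt) = (-21.8)²/(4 × 3.5 × 190) = 0.1787; exp(−0.1787) = 0.8364.
C = 0.007508 × 0.8364 = 0.00628 kg/m³.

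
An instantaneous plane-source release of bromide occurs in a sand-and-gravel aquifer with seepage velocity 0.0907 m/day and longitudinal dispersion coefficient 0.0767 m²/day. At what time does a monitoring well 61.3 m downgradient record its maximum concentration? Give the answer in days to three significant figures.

667 days

For the 1D instantaneous-source solution, setting ∂C/∂t = 0 at fixed x gives v²t² + 2Dt − x² = 0, so t = (√(D² + v²x²) − D)/v².
√(D² + v²x²) = √(0.0767² + 0.0907² × 61.3²) = 5.560; v² = 0.00822649.
t = (5.560 − 0.0767)/0.00822649 = 667 days (vs. the pure-advection estimate x/v = 676 d).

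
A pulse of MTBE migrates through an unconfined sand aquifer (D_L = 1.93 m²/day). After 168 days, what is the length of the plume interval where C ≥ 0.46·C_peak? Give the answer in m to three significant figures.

63.5 m

The plume is Gaussian with σ = √(2Dt) = √(2 × 1.93 × 168) = 25.47 m.
C/C_peak = exp(−Δx²/(2σ²)) = 0.46 ⇒ Δx = σ·√(−2 ln 0.46) = 25.47 × 1.246 = 31.74 m.
Width = 2Δx = 63.5 m.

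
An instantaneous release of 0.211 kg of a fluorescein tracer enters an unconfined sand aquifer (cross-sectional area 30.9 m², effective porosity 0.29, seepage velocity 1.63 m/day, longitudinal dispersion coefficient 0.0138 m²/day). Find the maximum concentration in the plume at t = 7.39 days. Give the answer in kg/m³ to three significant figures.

0.0208 kg/m³

The peak of an instantaneous 1D plume sits at x = vt; there the Gaussian factor is 1 and C_max = M/(n_e·A·√(4πDt)), where n_e·A is the pore area the mass is dissolved in.
√(4πDt) = √(4π × 0.0138 × 7.39) = 1.132 m, so C_max = 0.211/(0.29 × 30.9 × 1.132) = 0.0208 kg/m³.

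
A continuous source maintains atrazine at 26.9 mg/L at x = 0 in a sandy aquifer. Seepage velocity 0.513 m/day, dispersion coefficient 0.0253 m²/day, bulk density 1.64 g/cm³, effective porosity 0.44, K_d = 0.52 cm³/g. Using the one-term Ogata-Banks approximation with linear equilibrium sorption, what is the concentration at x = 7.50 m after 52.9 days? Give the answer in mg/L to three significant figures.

Retardation factor R = 1 + ρ_b·K_d/n = 1 + 1.64 × 0.52/0.44 = 2.938.
Sorption retards both mechanisms: v_R = v/R = 0.1746 m/day, D_R = D/R = 0.008611 m²/day.
v_R·t = 0.1746 × 52.9 = 9.23634 m; 2√(D_R t) = 1.350 m; argument = (7.50 − 9.23634)/1.350 = -1.286.
C = C₀ × ½·erfc(-1.286) = 26.9 × 0.9655 = 26.0 mg/L.

26.0 mg/L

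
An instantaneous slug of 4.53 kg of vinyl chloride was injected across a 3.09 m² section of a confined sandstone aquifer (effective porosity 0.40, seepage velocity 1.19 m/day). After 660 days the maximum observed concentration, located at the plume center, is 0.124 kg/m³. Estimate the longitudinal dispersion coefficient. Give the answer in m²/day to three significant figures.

At the plume center C_max = M/(n_e·A·√(4πDt)), so D = M²/(4πt·(n_e·A·C_max)²).
n_e·A·C_max = 0.40 × 3.09 × 0.124 = 0.1533 kg/m.
D = 4.53²/(4π × 660 × 0.1533²) = 0.105 m²/day.

0.105 m²/day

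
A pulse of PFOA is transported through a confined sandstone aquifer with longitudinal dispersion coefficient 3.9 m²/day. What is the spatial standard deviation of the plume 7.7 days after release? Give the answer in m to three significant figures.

7.75 m

Dispersive spreading gives a Gaussian with σ² = 2Dt; advection only shifts the center.
σ = √(2 × 3.9 × 7.7) = 7.75 m.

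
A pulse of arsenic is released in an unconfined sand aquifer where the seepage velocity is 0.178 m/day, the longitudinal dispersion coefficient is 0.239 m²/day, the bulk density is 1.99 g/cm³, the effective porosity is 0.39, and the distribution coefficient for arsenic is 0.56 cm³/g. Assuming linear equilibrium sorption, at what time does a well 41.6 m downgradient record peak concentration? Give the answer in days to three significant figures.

873 days

Retardation factor R = 1 + ρ_b·K_d/n = 1 + 1.99 × 0.56/0.39 = 3.857.
Sorption retards both mechanisms: v_R = v/R = 0.04615 m/day, D_R = D/R = 0.06197 m²/day.
Peak time from v_R²t² + 2D_R t − x² = 0: t = (√(D_R² + v_R²x²) − D_R)/v_R².
√(D_R² + v_R²x²) = √(0.06197² + 0.04615² × 41.6²) = 1.921; v_R² = 0.002130.
t = (1.921 − 0.06197)/0.002130 = 873 days.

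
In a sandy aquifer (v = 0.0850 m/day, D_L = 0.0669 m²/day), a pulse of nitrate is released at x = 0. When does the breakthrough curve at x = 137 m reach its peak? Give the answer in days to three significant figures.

For the 1D instantaneous-source solution, setting ∂C/∂t = 0 at fixed x gives v²t² + 2Dt − x² = 0, so t = (√(D² + v²x²) − D)/v².
√(D² + v²x²) = √(0.0669² + 0.0850² × 137²) = 11.65; v² = 0.007225.
t = (11.65 − 0.0669)/0.007225 = 1600 days (vs. the pure-advection estimate x/v = 1610 d).

1600 days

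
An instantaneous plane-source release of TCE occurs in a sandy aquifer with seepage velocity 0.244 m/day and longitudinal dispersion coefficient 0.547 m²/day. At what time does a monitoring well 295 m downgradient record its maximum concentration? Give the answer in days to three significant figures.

For the 1D instantaneous-source solution, setting ∂C/∂t = 0 at fixed x gives v²t² + 2Dt − x² = 0, so t = (√(D² + v²x²) − D)/v².
√(D² + v²x²) = √(0.547² + 0.244² × 295²) = 71.98; v² = 0.059536.
t = (71.98 − 0.547)/0.059536 = 1200 days (vs. the pure-advection estimate x/v = 1210 d).

1200 days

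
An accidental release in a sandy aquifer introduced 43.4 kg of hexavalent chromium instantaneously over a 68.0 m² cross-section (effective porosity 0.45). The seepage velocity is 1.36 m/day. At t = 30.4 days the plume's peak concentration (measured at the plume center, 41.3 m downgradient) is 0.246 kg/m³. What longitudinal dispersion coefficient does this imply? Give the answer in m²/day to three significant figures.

At the plume center C_max = M/(n_e·A·√(4πDt)), so D = M²/(4πt·(n_e·A·C_max)²).
n_e·A·C_max = 0.45 × 68.0 × 0.246 = 7.528 kg/m.
D = 43.4²/(4π × 30.4 × 7.528²) = 0.0870 m²/day.

0.0870 m²/day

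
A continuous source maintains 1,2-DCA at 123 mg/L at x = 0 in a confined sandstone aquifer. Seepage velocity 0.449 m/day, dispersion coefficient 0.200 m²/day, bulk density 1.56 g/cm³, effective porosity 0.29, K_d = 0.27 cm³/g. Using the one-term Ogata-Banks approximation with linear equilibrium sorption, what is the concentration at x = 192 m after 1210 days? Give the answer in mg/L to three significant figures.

Retardation factor R = 1 + ρ_b·K_d/n = 1 + 1.56 × 0.27/0.29 = 2.452.
Sorption retards both mechanisms: v_R = v/R = 0.1831 m/day, D_R = D/R = 0.08157 m²/day.
v_R·t = 0.1831 × 1210 = 221.551 m; 2√(D_R t) = 19.87 m; argument = (192 − 221.551)/19.87 = -1.487.
C = C₀ × ½·erfc(-1.487) = 123 × 0.9823 = 121 mg/L.

121 mg/L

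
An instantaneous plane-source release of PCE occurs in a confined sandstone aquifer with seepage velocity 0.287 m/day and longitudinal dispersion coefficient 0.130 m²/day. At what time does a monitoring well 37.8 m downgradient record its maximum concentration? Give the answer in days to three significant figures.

For the 1D instantaneous-source solution, setting ∂C/∂t = 0 at fixed x gives v²t² + 2Dt − x² = 0, so t = (√(D² + v²x²) − D)/v².
√(D² + v²x²) = √(0.130² + 0.287² × 37.8²) = 10.85; v² = 0.082369.
t = (10.85 − 0.130)/0.082369 = 130 days (vs. the pure-advection estimate x/v = 132 d).

130 days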